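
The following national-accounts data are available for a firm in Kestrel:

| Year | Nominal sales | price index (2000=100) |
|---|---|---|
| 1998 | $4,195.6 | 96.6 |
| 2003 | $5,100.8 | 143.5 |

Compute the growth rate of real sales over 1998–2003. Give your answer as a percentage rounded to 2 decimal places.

-18.16%

Deflate each year: 1998 → 4195.6/0.966 = 4343.27; 2003 → 5100.8/1.435 = 3554.56.
So real sales changed by 3554.56/4343.27 − 1 = -0.1816, i.e. -18.16%.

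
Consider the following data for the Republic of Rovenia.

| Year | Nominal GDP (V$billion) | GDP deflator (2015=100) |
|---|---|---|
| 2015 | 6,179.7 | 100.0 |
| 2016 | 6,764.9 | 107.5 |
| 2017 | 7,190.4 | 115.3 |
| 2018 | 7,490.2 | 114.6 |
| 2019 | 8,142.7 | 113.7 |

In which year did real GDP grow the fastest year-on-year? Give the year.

2016: real = 6764.9/1.075 = 6292.93; growth vs 2015 (6179.70) = 1.83%.
2017: real = 7190.4/1.153 = 6236.25; growth vs 2016 (6292.93) = -0.90%.
2018: real = 7490.2/1.146 = 6535.95; growth vs 2017 (6236.25) = 4.81%.
2019: real = 8142.7/1.137 = 7161.57; growth vs 2018 (6535.95) = 9.57%.

2019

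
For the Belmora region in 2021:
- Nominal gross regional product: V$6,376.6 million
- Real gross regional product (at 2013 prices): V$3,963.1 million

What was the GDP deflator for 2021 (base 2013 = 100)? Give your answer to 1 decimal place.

GDP deflator = (Nominal / Real) × 100 = 6376.6 / 3963.1 × 100 = 160.90.

160.9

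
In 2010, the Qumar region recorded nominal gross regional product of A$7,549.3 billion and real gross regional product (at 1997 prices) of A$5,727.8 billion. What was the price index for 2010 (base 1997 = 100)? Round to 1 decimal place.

price index = (Nominal / Real) × 100 = 7549.3 / 5727.8 × 100 = 131.80.

131.8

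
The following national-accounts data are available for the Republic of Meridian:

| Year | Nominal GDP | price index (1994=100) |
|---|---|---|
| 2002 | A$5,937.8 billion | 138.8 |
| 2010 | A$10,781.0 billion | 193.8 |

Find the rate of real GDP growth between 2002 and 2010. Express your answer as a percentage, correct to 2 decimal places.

Deflate each year: 2002 → 5937.8/1.388 = 4277.95; 2010 → 10781.0/1.938 = 5562.95.
So real GDP changed by 5562.95/4277.95 − 1 = 0.3004, i.e. 30.04%.

30.04%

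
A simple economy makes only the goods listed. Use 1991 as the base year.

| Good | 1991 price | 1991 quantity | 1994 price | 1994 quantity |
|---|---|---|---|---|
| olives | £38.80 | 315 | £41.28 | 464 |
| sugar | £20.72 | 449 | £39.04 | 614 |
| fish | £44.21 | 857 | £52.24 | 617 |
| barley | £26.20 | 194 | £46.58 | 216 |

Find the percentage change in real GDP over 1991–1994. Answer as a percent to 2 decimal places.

Real GDP 1991 = Nominal GDP 1991 = 38.80·315 + 20.72·449 + 44.21·857 + 26.20·194 = 64496.05.
Real GDP 1994 (at 1991 prices) = 38.80·464 + 20.72·614 + 44.21·617 + 26.20·216 = 63662.05.
Real growth = 63662.05/64496.05 − 1 = -0.0129.

-1.29%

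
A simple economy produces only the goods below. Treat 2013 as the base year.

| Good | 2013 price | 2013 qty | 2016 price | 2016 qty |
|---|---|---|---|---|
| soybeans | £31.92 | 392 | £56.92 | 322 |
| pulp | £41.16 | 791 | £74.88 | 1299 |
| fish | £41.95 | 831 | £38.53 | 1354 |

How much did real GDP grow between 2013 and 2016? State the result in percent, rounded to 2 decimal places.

50.81%

Real GDP 2013 = Nominal GDP 2013 = 31.92·392 + 41.16·791 + 41.95·831 = 79930.65.
Real GDP 2016 (at 2013 prices) = 31.92·322 + 41.16·1299 + 41.95·1354 = 120545.38.
Real growth = 120545.38/79930.65 − 1 = 0.5081.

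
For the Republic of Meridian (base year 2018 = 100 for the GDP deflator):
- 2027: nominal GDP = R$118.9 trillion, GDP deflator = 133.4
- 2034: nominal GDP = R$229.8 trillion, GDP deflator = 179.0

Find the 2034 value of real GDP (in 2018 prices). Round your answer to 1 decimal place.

Real GDP = Nominal / (GDP deflator/100) = 229.8 / 1.790 = 128.38.

R$128.4 trillion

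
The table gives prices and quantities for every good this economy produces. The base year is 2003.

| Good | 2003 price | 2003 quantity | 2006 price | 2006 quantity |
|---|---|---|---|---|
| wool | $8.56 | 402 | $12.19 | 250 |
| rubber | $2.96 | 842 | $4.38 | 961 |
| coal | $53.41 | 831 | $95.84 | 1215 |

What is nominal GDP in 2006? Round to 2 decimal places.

$123702.28

Nominal GDP 2006 = Σ (p_2006 × q_2006) = 12.19·250 + 4.38·961 + 95.84·1215 = 123702.28.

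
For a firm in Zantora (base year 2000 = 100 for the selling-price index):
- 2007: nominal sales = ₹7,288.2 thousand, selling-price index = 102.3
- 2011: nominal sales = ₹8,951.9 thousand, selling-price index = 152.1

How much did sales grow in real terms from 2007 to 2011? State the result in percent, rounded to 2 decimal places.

-17.39%

Deflate each year: 2007 → 7288.2/1.023 = 7124.34; 2011 → 8951.9/1.521 = 5885.54.
So real sales changed by 5885.54/7124.34 − 1 = -0.1739, i.e. -17.39%.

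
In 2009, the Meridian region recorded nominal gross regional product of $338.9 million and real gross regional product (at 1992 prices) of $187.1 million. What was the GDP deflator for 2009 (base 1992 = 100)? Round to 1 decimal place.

181.1

GDP deflator = (Nominal / Real) × 100 = 338.9 / 187.1 × 100 = 181.13.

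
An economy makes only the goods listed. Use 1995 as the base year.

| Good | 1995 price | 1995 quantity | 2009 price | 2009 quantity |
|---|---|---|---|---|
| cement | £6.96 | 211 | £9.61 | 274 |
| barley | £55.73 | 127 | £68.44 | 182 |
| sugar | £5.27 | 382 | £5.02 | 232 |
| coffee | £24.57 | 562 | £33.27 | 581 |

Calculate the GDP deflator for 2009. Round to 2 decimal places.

Nominal GDP 2009 = 9.61·274 + 68.44·182 + 5.02·232 + 33.27·581 = 35583.73.
Real GDP 2009 (at 1995 prices) = 6.96·274 + 55.73·182 + 5.27·232 + 24.57·581 = 27547.71.
Deflator = Nominal/Real × 100 = 35583.73/27547.71 × 100 = 129.171.

129.17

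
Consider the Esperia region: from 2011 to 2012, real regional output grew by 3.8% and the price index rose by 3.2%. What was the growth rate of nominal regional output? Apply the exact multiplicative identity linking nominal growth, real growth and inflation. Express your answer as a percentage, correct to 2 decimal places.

7.12%

(1 + g_nom) = (1 + g_real)(1 + π) = 1.0380 × 1.0320 = 1.07122.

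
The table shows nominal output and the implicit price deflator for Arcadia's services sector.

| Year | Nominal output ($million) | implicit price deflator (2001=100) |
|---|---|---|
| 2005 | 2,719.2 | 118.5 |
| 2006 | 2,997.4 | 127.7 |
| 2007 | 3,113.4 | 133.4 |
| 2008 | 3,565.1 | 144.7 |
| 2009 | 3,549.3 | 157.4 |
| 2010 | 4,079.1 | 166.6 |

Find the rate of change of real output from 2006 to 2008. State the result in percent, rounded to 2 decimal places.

4.97%

Real output 2006 = 2997.4/1.277 = 2347.22.
Real output 2008 = 3565.1/1.447 = 2463.79.
Change = 2463.79/2347.22 − 1 = 0.0497.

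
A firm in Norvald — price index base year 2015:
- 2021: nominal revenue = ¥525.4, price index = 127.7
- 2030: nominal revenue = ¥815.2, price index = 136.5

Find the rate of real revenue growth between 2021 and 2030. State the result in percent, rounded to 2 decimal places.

45.16%

Deflate each year: 2021 → 525.4/1.277 = 411.43; 2030 → 815.2/1.365 = 597.22.
So real revenue changed by 597.22/411.43 − 1 = 0.4516, i.e. 45.16%.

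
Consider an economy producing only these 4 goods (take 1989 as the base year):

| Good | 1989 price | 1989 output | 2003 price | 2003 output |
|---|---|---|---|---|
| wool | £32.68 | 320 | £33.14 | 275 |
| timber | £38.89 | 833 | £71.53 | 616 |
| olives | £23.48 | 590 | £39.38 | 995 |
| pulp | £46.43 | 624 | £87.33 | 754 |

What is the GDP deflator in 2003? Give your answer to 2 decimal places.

Nominal GDP 2003 = 33.14·275 + 71.53·616 + 39.38·995 + 87.33·754 = 158205.90.
Real GDP 2003 (at 1989 prices) = 32.68·275 + 38.89·616 + 23.48·995 + 46.43·754 = 91314.06.
Deflator = Nominal/Real × 100 = 158205.90/91314.06 × 100 = 173.255.

173.25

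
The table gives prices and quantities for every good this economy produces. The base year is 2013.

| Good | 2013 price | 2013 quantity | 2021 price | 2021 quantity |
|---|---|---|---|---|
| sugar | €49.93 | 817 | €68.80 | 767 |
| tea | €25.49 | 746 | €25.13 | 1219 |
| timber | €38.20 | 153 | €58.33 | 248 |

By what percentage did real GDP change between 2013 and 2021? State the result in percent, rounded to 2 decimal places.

Real GDP 2013 = Nominal GDP 2013 = 49.93·817 + 25.49·746 + 38.20·153 = 65652.95.
Real GDP 2021 (at 2013 prices) = 49.93·767 + 25.49·1219 + 38.20·248 = 78842.22.
Real growth = 78842.22/65652.95 − 1 = 0.2009.

20.09%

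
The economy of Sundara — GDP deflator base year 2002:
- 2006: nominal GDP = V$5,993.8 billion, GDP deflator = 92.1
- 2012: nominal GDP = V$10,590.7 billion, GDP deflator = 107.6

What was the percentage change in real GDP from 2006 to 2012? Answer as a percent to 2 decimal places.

Real GDP 2006 = 5993.8 / 0.921 = 6507.93.
Real GDP 2012 = 10590.7 / 1.076 = 9842.66.
Real growth = 9842.66 / 6507.93 − 1 = 0.5124.

51.24%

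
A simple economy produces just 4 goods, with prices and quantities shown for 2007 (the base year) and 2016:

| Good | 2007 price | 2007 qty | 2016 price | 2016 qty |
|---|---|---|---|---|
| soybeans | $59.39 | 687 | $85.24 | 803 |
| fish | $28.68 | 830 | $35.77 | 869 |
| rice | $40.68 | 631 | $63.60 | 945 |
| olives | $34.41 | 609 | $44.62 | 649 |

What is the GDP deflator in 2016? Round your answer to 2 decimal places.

141.39

Nominal GDP 2016 = 85.24·803 + 35.77·869 + 63.60·945 + 44.62·649 = 188592.23.
Real GDP 2016 (at 2007 prices) = 59.39·803 + 28.68·869 + 40.68·945 + 34.41·649 = 133387.78.
Deflator = Nominal/Real × 100 = 188592.23/133387.78 × 100 = 141.386.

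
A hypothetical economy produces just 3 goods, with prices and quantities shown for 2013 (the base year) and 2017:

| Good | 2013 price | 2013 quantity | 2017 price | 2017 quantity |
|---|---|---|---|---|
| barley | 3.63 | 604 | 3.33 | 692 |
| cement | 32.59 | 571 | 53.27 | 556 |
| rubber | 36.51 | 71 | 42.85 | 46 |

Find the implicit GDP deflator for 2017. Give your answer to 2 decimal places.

Nominal GDP 2017 = 3.33·692 + 53.27·556 + 42.85·46 = 33893.58.
Real GDP 2017 (at 2013 prices) = 3.63·692 + 32.59·556 + 36.51·46 = 22311.46.
Deflator = Nominal/Real × 100 = 33893.58/22311.46 × 100 = 151.911.

151.91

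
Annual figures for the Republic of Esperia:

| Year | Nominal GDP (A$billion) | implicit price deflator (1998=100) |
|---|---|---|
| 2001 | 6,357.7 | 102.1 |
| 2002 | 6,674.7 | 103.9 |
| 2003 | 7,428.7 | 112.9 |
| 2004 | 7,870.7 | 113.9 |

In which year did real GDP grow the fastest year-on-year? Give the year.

2004

2002: real = 6674.7/1.039 = 6424.16; growth vs 2001 (6226.93) = 3.17%.
2003: real = 7428.7/1.129 = 6579.89; growth vs 2002 (6424.16) = 2.42%.
2004: real = 7870.7/1.139 = 6910.18; growth vs 2003 (6579.89) = 5.02%.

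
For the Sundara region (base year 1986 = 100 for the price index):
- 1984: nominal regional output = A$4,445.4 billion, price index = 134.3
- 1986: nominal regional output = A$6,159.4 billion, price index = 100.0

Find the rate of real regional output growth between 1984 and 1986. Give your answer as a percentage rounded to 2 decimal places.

86.08%

Real regional output 1984 = 4445.4 / 1.343 = 3310.05.
Real regional output 1986 = 6159.4 / 1.000 = 6159.40.
Real growth = 6159.40 / 3310.05 − 1 = 0.8608.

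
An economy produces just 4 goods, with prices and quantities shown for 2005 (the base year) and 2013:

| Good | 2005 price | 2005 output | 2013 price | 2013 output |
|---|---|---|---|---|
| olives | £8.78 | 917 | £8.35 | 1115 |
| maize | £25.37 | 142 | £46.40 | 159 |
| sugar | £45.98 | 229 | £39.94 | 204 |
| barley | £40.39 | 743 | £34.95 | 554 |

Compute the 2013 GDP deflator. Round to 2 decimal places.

96.97

Nominal GDP 2013 = 8.35·1115 + 46.40·159 + 39.94·204 + 34.95·554 = 44197.91.
Real GDP 2013 (at 2005 prices) = 8.78·1115 + 25.37·159 + 45.98·204 + 40.39·554 = 45579.51.
Deflator = Nominal/Real × 100 = 44197.91/45579.51 × 100 = 96.969.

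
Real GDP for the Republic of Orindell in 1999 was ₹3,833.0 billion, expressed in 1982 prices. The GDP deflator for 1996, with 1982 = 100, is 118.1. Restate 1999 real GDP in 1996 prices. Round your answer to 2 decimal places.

Real GDP in 1996 prices = Real GDP in 1982 prices × (P_1996/P_1982) = 3833.0 × 1.181 = 4526.77.

₹4,526.77 billion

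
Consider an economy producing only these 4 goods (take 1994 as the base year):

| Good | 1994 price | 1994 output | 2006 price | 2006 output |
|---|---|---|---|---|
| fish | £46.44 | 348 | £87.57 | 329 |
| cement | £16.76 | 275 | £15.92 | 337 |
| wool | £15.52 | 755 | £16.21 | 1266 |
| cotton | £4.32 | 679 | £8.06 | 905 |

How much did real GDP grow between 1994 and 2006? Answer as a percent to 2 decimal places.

25.59%

Real GDP 1994 = Nominal GDP 1994 = 46.44·348 + 16.76·275 + 15.52·755 + 4.32·679 = 35421.00.
Real GDP 2006 (at 1994 prices) = 46.44·329 + 16.76·337 + 15.52·1266 + 4.32·905 = 44484.80.
Real growth = 44484.80/35421.00 − 1 = 0.2559.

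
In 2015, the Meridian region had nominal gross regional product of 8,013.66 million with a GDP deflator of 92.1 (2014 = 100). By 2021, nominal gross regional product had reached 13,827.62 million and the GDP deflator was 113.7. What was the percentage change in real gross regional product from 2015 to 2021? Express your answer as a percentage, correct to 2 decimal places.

Deflate each year: 2015 → 8013.66/0.921 = 8701.04; 2021 → 13827.62/1.137 = 12161.50.
So real gross regional product changed by 12161.50/8701.04 − 1 = 0.3977, i.e. 39.77%.

39.77%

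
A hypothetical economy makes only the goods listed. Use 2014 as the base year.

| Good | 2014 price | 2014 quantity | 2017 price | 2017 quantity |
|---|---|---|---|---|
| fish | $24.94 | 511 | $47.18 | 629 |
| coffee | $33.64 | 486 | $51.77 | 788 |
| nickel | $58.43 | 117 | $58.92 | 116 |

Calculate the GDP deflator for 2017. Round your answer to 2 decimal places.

Nominal GDP 2017 = 47.18·629 + 51.77·788 + 58.92·116 = 77305.70.
Real GDP 2017 (at 2014 prices) = 24.94·629 + 33.64·788 + 58.43·116 = 48973.46.
Deflator = Nominal/Real × 100 = 77305.70/48973.46 × 100 = 157.852.

157.85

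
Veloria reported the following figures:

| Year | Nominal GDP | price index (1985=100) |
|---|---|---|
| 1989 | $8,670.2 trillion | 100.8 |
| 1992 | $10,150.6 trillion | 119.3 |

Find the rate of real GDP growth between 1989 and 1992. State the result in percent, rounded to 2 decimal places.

Real GDP 1989 = 8670.2 / 1.008 = 8601.39.
Real GDP 1992 = 10150.6 / 1.193 = 8508.47.
Real growth = 8508.47 / 8601.39 − 1 = -0.0108.

-1.08%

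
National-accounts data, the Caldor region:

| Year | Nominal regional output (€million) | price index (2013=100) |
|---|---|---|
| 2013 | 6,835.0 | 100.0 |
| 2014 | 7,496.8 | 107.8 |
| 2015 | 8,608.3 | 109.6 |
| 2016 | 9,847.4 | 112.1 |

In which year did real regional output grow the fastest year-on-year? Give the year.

2015

2014: real = 7496.8/1.078 = 6954.36; growth vs 2013 (6835.00) = 1.75%.
2015: real = 8608.3/1.096 = 7854.29; growth vs 2014 (6954.36) = 12.94%.
2016: real = 9847.4/1.121 = 8784.48; growth vs 2015 (7854.29) = 11.84%.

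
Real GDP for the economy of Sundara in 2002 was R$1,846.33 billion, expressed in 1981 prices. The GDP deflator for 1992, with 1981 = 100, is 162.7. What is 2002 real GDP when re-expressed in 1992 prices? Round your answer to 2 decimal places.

Real GDP in 1992 prices = Real GDP in 1981 prices × (P_1992/P_1981) = 1846.33 × 1.627 = 3003.98.

R$3,003.98 billion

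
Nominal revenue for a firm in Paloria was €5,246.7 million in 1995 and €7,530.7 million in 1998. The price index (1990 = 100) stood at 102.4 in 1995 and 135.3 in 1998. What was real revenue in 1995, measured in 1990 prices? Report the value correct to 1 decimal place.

€5,123.7 million

Real revenue = Nominal / (price index/100) = 5246.7 / 1.024 = 5123.73.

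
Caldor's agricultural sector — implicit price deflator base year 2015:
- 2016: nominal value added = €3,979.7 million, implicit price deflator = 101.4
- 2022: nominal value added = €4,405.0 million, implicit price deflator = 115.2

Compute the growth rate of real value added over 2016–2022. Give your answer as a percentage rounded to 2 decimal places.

-2.57%

Deflate each year: 2016 → 3979.7/1.014 = 3924.75; 2022 → 4405.0/1.152 = 3823.78.
So real value added changed by 3823.78/3924.75 − 1 = -0.0257, i.e. -2.57%.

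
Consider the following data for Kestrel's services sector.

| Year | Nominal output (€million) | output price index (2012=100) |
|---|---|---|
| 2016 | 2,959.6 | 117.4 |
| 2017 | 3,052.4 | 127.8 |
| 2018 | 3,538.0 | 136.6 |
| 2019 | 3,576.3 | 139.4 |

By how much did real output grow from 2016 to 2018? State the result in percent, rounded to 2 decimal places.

2.74%

Real output 2016 = 2959.6/1.174 = 2520.95.
Real output 2018 = 3538.0/1.366 = 2590.04.
Change = 2590.04/2520.95 − 1 = 0.0274.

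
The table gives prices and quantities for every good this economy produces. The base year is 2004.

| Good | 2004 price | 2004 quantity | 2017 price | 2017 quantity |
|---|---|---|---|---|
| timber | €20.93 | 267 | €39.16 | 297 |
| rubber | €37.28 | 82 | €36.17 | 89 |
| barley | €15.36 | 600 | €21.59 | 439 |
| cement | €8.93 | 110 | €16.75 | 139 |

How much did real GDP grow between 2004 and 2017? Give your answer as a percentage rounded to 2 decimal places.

Real GDP 2004 = Nominal GDP 2004 = 20.93·267 + 37.28·82 + 15.36·600 + 8.93·110 = 18843.57.
Real GDP 2017 (at 2004 prices) = 20.93·297 + 37.28·89 + 15.36·439 + 8.93·139 = 17518.44.
Real growth = 17518.44/18843.57 − 1 = -0.0703.

-7.03%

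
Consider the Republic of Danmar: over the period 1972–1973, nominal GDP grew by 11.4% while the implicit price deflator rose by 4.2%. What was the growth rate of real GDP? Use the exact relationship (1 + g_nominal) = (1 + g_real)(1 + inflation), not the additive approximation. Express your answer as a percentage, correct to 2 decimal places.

6.91%

(1 + g_nom) = (1 + g_real)(1 + π), so g_real = 1.1140 / 1.0420 − 1 = 0.06910.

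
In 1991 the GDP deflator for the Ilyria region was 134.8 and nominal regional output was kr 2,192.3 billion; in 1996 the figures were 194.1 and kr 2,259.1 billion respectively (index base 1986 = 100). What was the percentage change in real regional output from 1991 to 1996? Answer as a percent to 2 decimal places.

-28.44%

Deflate each year: 1991 → 2192.3/1.348 = 1626.34; 1996 → 2259.1/1.941 = 1163.88.
So real regional output changed by 1163.88/1626.34 − 1 = -0.2844, i.e. -28.44%.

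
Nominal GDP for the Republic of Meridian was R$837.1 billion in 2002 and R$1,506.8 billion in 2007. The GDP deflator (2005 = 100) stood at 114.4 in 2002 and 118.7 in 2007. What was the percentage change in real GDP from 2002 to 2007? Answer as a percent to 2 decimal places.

Real GDP 2002 = 837.1 / 1.144 = 731.73.
Real GDP 2007 = 1506.8 / 1.187 = 1269.42.
Real growth = 1269.42 / 731.73 − 1 = 0.7348.

73.48%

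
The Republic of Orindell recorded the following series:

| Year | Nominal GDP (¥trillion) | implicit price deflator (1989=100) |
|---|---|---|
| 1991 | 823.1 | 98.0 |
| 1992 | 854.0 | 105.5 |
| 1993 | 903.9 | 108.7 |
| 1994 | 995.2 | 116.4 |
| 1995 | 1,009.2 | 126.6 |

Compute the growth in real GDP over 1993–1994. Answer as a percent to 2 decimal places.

Real GDP 1993 = 903.9/1.087 = 831.55.
Real GDP 1994 = 995.2/1.164 = 854.98.
Change = 854.98/831.55 − 1 = 0.0282.

2.82%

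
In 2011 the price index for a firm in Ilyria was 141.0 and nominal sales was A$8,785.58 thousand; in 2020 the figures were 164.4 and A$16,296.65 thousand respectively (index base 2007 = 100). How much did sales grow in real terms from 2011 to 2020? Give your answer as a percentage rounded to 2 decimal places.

59.09%

Deflate each year: 2011 → 8785.58/1.410 = 6230.91; 2020 → 16296.65/1.644 = 9912.80.
So real sales changed by 9912.80/6230.91 − 1 = 0.5909, i.e. 59.09%.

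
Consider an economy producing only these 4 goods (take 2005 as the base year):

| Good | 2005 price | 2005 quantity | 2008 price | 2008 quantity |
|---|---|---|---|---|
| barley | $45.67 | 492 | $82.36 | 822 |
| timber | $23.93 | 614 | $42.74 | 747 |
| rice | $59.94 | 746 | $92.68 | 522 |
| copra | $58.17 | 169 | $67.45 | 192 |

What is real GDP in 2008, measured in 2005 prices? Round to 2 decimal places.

Real GDP 2008 = Σ (p_2005 × q_2008) = 45.67·822 + 23.93·747 + 59.94·522 + 58.17·192 = 97873.77.

$97873.77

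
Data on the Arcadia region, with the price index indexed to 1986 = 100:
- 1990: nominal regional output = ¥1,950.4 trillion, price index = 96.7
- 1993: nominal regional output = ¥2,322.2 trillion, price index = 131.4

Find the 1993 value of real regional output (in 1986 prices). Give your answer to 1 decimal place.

¥1,767.3 trillion

Real regional output = Nominal / (price index/100) = 2322.2 / 1.314 = 1767.28.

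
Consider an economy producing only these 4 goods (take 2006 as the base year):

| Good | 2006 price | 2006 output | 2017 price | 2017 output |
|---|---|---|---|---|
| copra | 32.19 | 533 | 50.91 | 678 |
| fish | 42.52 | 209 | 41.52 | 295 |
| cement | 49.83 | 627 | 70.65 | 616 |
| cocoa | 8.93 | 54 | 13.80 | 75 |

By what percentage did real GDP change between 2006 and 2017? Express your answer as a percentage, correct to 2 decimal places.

Real GDP 2006 = Nominal GDP 2006 = 32.19·533 + 42.52·209 + 49.83·627 + 8.93·54 = 57769.58.
Real GDP 2017 (at 2006 prices) = 32.19·678 + 42.52·295 + 49.83·616 + 8.93·75 = 65733.25.
Real growth = 65733.25/57769.58 − 1 = 0.1379.

13.79%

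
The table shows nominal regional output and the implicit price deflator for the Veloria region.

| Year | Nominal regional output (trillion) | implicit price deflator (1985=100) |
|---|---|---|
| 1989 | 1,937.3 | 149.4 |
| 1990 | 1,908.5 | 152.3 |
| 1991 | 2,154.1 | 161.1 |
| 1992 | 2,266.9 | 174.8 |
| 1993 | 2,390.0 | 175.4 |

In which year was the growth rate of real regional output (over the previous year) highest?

1991

1990: real = 1908.5/1.523 = 1253.12; growth vs 1989 (1296.72) = -3.36%.
1991: real = 2154.1/1.611 = 1337.12; growth vs 1990 (1253.12) = 6.70%.
1992: real = 2266.9/1.748 = 1296.85; growth vs 1991 (1337.12) = -3.01%.
1993: real = 2390.0/1.754 = 1362.60; growth vs 1992 (1296.85) = 5.07%.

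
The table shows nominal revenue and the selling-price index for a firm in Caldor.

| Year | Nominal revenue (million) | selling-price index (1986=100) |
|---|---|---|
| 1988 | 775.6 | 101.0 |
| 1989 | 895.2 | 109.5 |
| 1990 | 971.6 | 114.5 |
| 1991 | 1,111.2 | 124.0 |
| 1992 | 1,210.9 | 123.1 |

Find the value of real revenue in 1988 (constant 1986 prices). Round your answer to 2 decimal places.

767.92 million

Real revenue 1988 = 775.6 / 1.010 = 767.92.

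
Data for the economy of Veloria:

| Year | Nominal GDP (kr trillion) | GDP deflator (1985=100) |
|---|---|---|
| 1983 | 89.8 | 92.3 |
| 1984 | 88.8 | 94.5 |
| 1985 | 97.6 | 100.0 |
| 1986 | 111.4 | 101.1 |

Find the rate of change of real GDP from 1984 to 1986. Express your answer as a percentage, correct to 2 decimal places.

17.26%

Real GDP 1984 = 88.8/0.945 = 93.97.
Real GDP 1986 = 111.4/1.011 = 110.19.
Change = 110.19/93.97 − 1 = 0.1726.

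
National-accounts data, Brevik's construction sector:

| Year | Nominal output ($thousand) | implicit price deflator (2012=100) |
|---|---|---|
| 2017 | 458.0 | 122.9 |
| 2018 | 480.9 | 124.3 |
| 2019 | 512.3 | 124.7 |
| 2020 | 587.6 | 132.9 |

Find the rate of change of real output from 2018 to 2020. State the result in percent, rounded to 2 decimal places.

14.28%

Real output 2018 = 480.9/1.243 = 386.89.
Real output 2020 = 587.6/1.329 = 442.14.
Change = 442.14/386.89 − 1 = 0.1428.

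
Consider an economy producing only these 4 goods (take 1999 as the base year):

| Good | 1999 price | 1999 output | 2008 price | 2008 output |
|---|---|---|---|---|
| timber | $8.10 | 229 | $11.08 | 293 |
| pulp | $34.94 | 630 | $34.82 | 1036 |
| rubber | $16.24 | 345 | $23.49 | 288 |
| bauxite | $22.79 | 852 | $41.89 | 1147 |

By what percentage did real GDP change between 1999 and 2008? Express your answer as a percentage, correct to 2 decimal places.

41.94%

Real GDP 1999 = Nominal GDP 1999 = 8.10·229 + 34.94·630 + 16.24·345 + 22.79·852 = 48886.98.
Real GDP 2008 (at 1999 prices) = 8.10·293 + 34.94·1036 + 16.24·288 + 22.79·1147 = 69388.39.
Real growth = 69388.39/48886.98 − 1 = 0.4194.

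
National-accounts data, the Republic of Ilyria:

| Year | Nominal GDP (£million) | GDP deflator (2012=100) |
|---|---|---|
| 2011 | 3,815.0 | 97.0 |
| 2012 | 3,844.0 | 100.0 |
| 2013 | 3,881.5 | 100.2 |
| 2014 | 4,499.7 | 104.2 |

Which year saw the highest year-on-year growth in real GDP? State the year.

2014

2012: real = 3844.0/1.000 = 3844.00; growth vs 2011 (3932.99) = -2.26%.
2013: real = 3881.5/1.002 = 3873.75; growth vs 2012 (3844.00) = 0.77%.
2014: real = 4499.7/1.042 = 4318.33; growth vs 2013 (3873.75) = 11.48%.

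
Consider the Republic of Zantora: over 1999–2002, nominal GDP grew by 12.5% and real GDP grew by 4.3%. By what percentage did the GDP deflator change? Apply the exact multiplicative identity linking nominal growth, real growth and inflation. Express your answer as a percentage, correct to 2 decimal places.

7.86%

(1 + g_nom) = (1 + g_real)(1 + π), so π = 1.1250 / 1.0430 − 1 = 0.07862.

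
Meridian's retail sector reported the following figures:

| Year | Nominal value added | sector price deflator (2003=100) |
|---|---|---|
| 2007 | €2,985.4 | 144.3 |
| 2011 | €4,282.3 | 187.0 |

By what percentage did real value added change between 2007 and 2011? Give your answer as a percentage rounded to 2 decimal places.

10.69%

Real value added 2007 = 2985.4 / 1.443 = 2068.88.
Real value added 2011 = 4282.3 / 1.870 = 2290.00.
Real growth = 2290.00 / 2068.88 − 1 = 0.1069.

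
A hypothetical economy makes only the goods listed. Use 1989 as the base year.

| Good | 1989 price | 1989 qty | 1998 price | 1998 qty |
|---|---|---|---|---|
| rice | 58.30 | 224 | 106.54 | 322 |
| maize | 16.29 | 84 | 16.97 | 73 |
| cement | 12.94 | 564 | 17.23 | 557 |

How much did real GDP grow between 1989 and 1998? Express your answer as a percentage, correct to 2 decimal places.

25.06%

Real GDP 1989 = Nominal GDP 1989 = 58.30·224 + 16.29·84 + 12.94·564 = 21725.72.
Real GDP 1998 (at 1989 prices) = 58.30·322 + 16.29·73 + 12.94·557 = 27169.35.
Real growth = 27169.35/21725.72 − 1 = 0.2506.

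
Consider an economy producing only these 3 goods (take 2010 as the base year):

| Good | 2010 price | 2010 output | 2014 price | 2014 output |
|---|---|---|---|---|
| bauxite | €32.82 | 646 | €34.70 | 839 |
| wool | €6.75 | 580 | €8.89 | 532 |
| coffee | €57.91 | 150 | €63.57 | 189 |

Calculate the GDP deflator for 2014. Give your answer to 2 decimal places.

109.00

Nominal GDP 2014 = 34.70·839 + 8.89·532 + 63.57·189 = 45857.51.
Real GDP 2014 (at 2010 prices) = 32.82·839 + 6.75·532 + 57.91·189 = 42071.97.
Deflator = Nominal/Real × 100 = 45857.51/42071.97 × 100 = 108.998.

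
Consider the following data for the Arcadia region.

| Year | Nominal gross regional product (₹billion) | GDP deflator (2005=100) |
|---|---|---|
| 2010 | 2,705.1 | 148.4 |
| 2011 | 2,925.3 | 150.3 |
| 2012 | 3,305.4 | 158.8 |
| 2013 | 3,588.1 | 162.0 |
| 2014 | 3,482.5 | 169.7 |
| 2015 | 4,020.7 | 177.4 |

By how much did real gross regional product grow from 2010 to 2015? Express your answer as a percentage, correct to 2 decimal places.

Real gross regional product 2010 = 2705.1/1.484 = 1822.84.
Real gross regional product 2015 = 4020.7/1.774 = 2266.46.
Change = 2266.46/1822.84 − 1 = 0.2434.

24.34%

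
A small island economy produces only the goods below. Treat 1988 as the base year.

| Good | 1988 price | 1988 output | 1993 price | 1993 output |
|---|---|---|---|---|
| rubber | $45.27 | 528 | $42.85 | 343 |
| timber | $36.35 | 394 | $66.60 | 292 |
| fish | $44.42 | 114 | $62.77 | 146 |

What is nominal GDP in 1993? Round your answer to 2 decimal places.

Nominal GDP 1993 = Σ (p_1993 × q_1993) = 42.85·343 + 66.60·292 + 62.77·146 = 43309.17.

$43309.17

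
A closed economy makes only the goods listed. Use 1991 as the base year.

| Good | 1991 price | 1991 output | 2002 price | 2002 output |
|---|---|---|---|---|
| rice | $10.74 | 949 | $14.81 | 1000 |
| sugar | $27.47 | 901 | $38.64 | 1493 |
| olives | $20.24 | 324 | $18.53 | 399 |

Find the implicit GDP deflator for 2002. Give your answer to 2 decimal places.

Nominal GDP 2002 = 14.81·1000 + 38.64·1493 + 18.53·399 = 79892.99.
Real GDP 2002 (at 1991 prices) = 10.74·1000 + 27.47·1493 + 20.24·399 = 59828.47.
Deflator = Nominal/Real × 100 = 79892.99/59828.47 × 100 = 133.537.

133.54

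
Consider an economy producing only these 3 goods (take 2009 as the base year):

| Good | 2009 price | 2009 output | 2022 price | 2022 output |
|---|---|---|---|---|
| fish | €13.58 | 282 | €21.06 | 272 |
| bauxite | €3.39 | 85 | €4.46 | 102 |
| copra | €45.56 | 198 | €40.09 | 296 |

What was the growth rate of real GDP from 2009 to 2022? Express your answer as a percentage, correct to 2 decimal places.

33.39%

Real GDP 2009 = Nominal GDP 2009 = 13.58·282 + 3.39·85 + 45.56·198 = 13138.59.
Real GDP 2022 (at 2009 prices) = 13.58·272 + 3.39·102 + 45.56·296 = 17525.30.
Real growth = 17525.30/13138.59 − 1 = 0.3339.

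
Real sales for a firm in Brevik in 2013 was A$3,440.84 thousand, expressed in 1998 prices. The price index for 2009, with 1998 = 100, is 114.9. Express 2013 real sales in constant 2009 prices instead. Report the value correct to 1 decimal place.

Real sales in 2009 prices = Real sales in 1998 prices × (P_2009/P_1998) = 3440.84 × 1.149 = 3953.53.

A$3,953.5 thousand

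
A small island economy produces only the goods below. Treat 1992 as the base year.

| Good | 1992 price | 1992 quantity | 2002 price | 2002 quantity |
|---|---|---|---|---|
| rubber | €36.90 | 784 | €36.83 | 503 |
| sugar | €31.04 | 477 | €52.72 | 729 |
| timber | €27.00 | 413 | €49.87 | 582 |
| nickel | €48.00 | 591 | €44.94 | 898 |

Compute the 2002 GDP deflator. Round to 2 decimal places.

126.33

Nominal GDP 2002 = 36.83·503 + 52.72·729 + 49.87·582 + 44.94·898 = 126338.83.
Real GDP 2002 (at 1992 prices) = 36.90·503 + 31.04·729 + 27.00·582 + 48.00·898 = 100006.86.
Deflator = Nominal/Real × 100 = 126338.83/100006.86 × 100 = 126.330.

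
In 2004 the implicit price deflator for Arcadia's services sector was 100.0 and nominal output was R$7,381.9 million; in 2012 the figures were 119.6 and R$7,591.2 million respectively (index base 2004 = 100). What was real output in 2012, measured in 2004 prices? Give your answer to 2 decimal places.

R$6,347.16 million

Real output = Nominal / (implicit price deflator/100) = 7591.2 / 1.196 = 6347.16.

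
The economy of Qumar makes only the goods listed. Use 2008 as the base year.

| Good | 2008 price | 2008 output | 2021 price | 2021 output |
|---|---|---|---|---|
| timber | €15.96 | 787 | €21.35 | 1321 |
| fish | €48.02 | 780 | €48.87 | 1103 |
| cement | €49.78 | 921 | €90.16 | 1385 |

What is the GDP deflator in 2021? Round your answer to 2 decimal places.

Nominal GDP 2021 = 21.35·1321 + 48.87·1103 + 90.16·1385 = 206978.56.
Real GDP 2021 (at 2008 prices) = 15.96·1321 + 48.02·1103 + 49.78·1385 = 142994.52.
Deflator = Nominal/Real × 100 = 206978.56/142994.52 × 100 = 144.746.

144.75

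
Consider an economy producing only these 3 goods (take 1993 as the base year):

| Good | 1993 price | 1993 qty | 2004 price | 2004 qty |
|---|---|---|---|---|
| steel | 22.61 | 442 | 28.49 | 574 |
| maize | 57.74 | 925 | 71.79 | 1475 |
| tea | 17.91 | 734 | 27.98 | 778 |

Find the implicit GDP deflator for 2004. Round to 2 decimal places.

Nominal GDP 2004 = 28.49·574 + 71.79·1475 + 27.98·778 = 144011.95.
Real GDP 2004 (at 1993 prices) = 22.61·574 + 57.74·1475 + 17.91·778 = 112078.62.
Deflator = Nominal/Real × 100 = 144011.95/112078.62 × 100 = 128.492.

128.49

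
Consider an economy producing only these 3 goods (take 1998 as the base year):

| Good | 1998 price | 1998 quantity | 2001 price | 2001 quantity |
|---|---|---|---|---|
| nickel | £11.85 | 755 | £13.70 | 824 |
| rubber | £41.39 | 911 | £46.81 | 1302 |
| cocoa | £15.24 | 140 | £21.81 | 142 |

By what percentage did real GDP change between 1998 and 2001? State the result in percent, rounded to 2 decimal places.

34.91%

Real GDP 1998 = Nominal GDP 1998 = 11.85·755 + 41.39·911 + 15.24·140 = 48786.64.
Real GDP 2001 (at 1998 prices) = 11.85·824 + 41.39·1302 + 15.24·142 = 65818.26.
Real growth = 65818.26/48786.64 − 1 = 0.3491.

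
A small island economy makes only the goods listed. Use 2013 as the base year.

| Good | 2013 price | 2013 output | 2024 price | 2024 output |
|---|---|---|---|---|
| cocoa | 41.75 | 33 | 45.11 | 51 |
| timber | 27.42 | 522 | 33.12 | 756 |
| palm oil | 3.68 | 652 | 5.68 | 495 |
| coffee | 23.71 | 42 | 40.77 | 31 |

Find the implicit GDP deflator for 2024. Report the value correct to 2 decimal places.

123.61

Nominal GDP 2024 = 45.11·51 + 33.12·756 + 5.68·495 + 40.77·31 = 31414.80.
Real GDP 2024 (at 2013 prices) = 41.75·51 + 27.42·756 + 3.68·495 + 23.71·31 = 25415.38.
Deflator = Nominal/Real × 100 = 31414.80/25415.38 × 100 = 123.605.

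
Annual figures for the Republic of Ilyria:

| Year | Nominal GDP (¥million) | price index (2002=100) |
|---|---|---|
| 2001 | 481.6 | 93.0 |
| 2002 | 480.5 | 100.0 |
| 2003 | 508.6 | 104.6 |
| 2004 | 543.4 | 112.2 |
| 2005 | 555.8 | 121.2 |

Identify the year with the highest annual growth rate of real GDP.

2003

2002: real = 480.5/1.000 = 480.50; growth vs 2001 (517.85) = -7.21%.
2003: real = 508.6/1.046 = 486.23; growth vs 2002 (480.50) = 1.19%.
2004: real = 543.4/1.122 = 484.31; growth vs 2003 (486.23) = -0.39%.
2005: real = 555.8/1.212 = 458.58; growth vs 2004 (484.31) = -5.31%.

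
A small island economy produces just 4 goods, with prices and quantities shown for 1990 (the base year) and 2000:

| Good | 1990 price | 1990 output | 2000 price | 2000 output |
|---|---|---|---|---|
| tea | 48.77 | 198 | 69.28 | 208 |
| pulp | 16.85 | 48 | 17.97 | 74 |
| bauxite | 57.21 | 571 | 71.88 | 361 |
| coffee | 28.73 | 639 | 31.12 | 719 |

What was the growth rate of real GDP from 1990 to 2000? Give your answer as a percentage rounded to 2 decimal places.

Real GDP 1990 = Nominal GDP 1990 = 48.77·198 + 16.85·48 + 57.21·571 + 28.73·639 = 61490.64.
Real GDP 2000 (at 1990 prices) = 48.77·208 + 16.85·74 + 57.21·361 + 28.73·719 = 52700.74.
Real growth = 52700.74/61490.64 − 1 = -0.1429.

-14.29%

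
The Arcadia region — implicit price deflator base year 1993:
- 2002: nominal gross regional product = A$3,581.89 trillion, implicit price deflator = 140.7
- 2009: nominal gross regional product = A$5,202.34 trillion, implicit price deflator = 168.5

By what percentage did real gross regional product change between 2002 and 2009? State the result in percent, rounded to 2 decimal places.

21.28%

Real gross regional product 2002 = 3581.89 / 1.407 = 2545.76.
Real gross regional product 2009 = 5202.34 / 1.685 = 3087.44.
Real growth = 3087.44 / 2545.76 − 1 = 0.2128.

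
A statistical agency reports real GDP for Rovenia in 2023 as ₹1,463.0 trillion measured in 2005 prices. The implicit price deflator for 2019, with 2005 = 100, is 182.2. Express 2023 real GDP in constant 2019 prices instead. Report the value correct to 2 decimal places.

₹2,665.59 trillion

Real GDP in 2019 prices = Real GDP in 2005 prices × (P_2019/P_2005) = 1463.0 × 1.822 = 2665.59.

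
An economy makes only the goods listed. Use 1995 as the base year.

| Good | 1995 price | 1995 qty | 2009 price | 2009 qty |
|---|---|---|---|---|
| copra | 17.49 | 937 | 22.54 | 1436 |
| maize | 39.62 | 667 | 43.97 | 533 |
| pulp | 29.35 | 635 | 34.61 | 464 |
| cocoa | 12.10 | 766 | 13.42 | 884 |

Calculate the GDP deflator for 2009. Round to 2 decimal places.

Nominal GDP 2009 = 22.54·1436 + 43.97·533 + 34.61·464 + 13.42·884 = 83725.77.
Real GDP 2009 (at 1995 prices) = 17.49·1436 + 39.62·533 + 29.35·464 + 12.10·884 = 70547.90.
Deflator = Nominal/Real × 100 = 83725.77/70547.90 × 100 = 118.679.

118.68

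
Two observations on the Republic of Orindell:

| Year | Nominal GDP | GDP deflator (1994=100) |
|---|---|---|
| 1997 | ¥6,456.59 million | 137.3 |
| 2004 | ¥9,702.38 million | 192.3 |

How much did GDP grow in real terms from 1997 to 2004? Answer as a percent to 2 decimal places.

7.29%

Real GDP 1997 = 6456.59 / 1.373 = 4702.54.
Real GDP 2004 = 9702.38 / 1.923 = 5045.44.
Real growth = 5045.44 / 4702.54 − 1 = 0.0729.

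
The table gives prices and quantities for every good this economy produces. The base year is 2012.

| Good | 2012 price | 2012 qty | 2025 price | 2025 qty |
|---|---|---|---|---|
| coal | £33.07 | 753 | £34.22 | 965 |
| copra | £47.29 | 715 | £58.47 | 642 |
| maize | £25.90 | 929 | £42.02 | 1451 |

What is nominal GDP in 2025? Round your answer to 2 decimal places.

Nominal GDP 2025 = Σ (p_2025 × q_2025) = 34.22·965 + 58.47·642 + 42.02·1451 = 131531.06.

£131531.06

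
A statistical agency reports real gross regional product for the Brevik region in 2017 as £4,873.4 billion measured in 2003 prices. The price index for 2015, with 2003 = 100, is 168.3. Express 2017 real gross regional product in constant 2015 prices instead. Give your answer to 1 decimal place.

Real gross regional product in 2015 prices = Real gross regional product in 2003 prices × (P_2015/P_2003) = 4873.4 × 1.683 = 8201.93.

£8,201.9 billion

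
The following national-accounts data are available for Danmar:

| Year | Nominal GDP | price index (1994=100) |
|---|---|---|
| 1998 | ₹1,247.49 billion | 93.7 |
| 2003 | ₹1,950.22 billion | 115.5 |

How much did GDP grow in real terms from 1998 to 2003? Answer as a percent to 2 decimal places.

26.82%

Deflate each year: 1998 → 1247.49/0.937 = 1331.37; 2003 → 1950.22/1.155 = 1688.50.
So real GDP changed by 1688.50/1331.37 − 1 = 0.2682, i.e. 26.82%.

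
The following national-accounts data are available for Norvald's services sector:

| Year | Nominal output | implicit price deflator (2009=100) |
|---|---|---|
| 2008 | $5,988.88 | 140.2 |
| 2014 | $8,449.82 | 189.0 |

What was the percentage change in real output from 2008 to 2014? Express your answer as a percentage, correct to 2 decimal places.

Deflate each year: 2008 → 5988.88/1.402 = 4271.67; 2014 → 8449.82/1.890 = 4470.80.
So real output changed by 4470.80/4271.67 − 1 = 0.0466, i.e. 4.66%.

4.66%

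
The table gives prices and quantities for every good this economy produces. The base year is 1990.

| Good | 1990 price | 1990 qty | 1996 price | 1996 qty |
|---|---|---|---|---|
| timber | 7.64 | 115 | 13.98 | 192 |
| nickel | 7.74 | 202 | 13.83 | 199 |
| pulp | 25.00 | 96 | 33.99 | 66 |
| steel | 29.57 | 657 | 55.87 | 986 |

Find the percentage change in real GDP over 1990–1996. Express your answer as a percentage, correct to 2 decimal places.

Real GDP 1990 = Nominal GDP 1990 = 7.64·115 + 7.74·202 + 25.00·96 + 29.57·657 = 24269.57.
Real GDP 1996 (at 1990 prices) = 7.64·192 + 7.74·199 + 25.00·66 + 29.57·986 = 33813.16.
Real growth = 33813.16/24269.57 − 1 = 0.3932.

39.32%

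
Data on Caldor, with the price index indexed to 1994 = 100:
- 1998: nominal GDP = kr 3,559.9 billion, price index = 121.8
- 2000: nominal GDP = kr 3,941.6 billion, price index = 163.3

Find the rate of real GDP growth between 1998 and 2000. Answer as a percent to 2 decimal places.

Real GDP 1998 = 3559.9 / 1.218 = 2922.74.
Real GDP 2000 = 3941.6 / 1.633 = 2413.72.
Real growth = 2413.72 / 2922.74 − 1 = -0.1742.

-17.42%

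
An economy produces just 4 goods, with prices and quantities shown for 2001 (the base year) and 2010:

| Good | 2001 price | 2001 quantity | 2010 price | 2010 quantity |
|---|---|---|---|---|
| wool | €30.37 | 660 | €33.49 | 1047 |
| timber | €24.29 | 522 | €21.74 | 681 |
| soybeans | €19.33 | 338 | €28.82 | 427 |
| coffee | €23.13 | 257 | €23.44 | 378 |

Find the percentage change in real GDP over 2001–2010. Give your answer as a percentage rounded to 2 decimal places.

Real GDP 2001 = Nominal GDP 2001 = 30.37·660 + 24.29·522 + 19.33·338 + 23.13·257 = 45201.53.
Real GDP 2010 (at 2001 prices) = 30.37·1047 + 24.29·681 + 19.33·427 + 23.13·378 = 65335.93.
Real growth = 65335.93/45201.53 − 1 = 0.4454.

44.54%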